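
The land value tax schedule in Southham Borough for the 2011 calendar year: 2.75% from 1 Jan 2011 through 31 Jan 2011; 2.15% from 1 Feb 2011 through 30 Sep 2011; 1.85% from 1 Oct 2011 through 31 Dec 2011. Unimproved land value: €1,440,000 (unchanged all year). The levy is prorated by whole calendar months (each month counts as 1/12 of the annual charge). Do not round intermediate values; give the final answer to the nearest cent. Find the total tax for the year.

€30,600.00

1 Jan – 31 Jan 2011: 1 month at 2.75% → €1,440,000 × 2.75% × 1/12 = €3,300.0000
1 Feb – 30 Sep 2011: 8 months at 2.15% → €1,440,000 × 2.15% × 8/12 = €20,640.0000
1 Oct – 31 Dec 2011: 3 months at 1.85% → €1,440,000 × 1.85% × 3/12 = €6,660.0000
Total = €30,600.0000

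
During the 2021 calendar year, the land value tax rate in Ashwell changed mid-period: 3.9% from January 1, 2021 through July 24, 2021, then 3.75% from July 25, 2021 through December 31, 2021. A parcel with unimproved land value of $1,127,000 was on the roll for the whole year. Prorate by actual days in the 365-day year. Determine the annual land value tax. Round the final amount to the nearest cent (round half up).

January 1 – July 24, 2021: 205 days at 3.9% → $1,127,000 × 3.9% × 205/365 = $24,685.9315
July 25 – December 31, 2021: 160 days at 3.75% → $1,127,000 × 3.75% × 160/365 = $18,526.0274
Total = $43,211.9589

$43,211.96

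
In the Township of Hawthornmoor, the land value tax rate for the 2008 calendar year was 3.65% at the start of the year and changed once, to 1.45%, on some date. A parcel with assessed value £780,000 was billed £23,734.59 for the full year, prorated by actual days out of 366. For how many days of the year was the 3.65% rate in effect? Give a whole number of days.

265 days

Let d = days at the first rate; then 366 − d days at the second rate.
£780,000 × [3.65%·d + 1.45%·(366−d)] / 366 = £23,734.59
Solving gives d = 265, so the new rate took effect on 22 Sep 2008.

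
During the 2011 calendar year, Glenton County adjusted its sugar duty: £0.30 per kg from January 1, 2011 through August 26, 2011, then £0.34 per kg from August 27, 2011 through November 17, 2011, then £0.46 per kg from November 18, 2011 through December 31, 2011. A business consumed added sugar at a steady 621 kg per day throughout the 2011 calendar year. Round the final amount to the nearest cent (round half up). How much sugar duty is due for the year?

£74,433.06

January 1 – August 26, 2011: 238 days × 621 kg/day = 147,798 kg at £0.30/kg → £44,339.40
August 27 – November 17, 2011: 83 days × 621 kg/day = 51,543 kg at £0.34/kg → £17,524.62
November 18 – December 31, 2011: 44 days × 621 kg/day = 27,324 kg at £0.46/kg → £12,569.04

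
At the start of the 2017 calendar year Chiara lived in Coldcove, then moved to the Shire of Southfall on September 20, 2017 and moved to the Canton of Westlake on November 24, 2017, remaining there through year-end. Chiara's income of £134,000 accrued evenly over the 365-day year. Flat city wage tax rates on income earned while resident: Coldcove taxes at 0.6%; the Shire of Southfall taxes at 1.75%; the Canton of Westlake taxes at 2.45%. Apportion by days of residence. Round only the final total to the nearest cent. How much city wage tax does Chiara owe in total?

Coldcove, January 1 – September 19, 2017: 262 days → £134,000 × 0.6% × 262/365 = £577.1178
The Shire of Southfall, September 20 – November 23, 2017: 65 days → £134,000 × 1.75% × 65/365 = £417.6027
The Canton of Westlake, November 24 – December 31, 2017: 38 days → £134,000 × 2.45% × 38/365 = £341.7918
Total = £1,336.5123

£1,336.51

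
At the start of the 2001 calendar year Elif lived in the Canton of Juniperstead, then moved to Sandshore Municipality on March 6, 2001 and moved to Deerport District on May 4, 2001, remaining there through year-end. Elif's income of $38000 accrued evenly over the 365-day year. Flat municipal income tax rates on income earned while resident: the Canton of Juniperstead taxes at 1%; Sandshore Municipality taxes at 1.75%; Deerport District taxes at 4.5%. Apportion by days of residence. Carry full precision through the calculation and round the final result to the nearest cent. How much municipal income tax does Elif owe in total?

The Canton of Juniperstead, January 1 – March 5, 2001: 64 days → $38000 × 1% × 64/365 = $66.6301
Sandshore Municipality, March 6 – May 3, 2001: 59 days → $38000 × 1.75% × 59/365 = $107.4932
Deerport District, May 4 – December 31, 2001: 242 days → $38000 × 4.5% × 242/365 = $1133.7534
Total = $1307.8767

$1307.88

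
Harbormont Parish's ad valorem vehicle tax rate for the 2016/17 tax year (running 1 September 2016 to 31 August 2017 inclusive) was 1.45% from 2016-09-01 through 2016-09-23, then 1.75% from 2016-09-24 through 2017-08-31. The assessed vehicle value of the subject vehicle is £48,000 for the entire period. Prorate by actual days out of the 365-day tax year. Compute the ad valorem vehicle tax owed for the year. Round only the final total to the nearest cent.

2016-09-01 to 2016-09-23: 23 days at 1.45% → £48,000 × 1.45% × 23/365 = £43.8575
2016-09-24 to 2017-08-31: 342 days at 1.75% → £48,000 × 1.75% × 342/365 = £787.0685
Total = £830.9260

£830.93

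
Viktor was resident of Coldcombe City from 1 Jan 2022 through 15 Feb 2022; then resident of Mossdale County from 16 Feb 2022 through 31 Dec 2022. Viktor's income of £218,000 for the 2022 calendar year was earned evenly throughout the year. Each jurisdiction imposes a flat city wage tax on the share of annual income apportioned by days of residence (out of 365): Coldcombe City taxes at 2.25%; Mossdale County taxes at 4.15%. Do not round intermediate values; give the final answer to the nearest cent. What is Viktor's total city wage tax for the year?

Coldcombe City, 1 Jan – 15 Feb 2022: 46 days → £218,000 × 2.25% × 46/365 = £618.1644
Mossdale County, 16 Feb – 31 Dec 2022: 319 days → £218,000 × 4.15% × 319/365 = £7,906.8301
Total = £8,524.9945

£8,524.99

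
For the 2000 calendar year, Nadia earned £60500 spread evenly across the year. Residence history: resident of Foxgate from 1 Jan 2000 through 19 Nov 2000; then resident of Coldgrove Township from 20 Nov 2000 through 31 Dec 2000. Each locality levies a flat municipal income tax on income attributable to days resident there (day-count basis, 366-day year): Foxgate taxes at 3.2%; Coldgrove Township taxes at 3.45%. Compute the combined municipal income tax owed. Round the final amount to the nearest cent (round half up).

£1953.36

Foxgate, 1 Jan – 19 Nov 2000: 324 days → £60500 × 3.2% × 324/366 = £1713.8361
Coldgrove Township, 20 Nov – 31 Dec 2000: 42 days → £60500 × 3.45% × 42/366 = £239.5205
Total = £1953.3566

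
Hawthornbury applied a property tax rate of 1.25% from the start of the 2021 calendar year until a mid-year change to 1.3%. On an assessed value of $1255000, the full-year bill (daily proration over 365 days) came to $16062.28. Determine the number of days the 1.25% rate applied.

Let d = days at the first rate; then 365 − d days at the second rate.
$1255000 × [1.25%·d + 1.3%·(365−d)] / 365 = $16062.28
Solving gives d = 147, so the new rate took effect on 28 May 2021.

147 days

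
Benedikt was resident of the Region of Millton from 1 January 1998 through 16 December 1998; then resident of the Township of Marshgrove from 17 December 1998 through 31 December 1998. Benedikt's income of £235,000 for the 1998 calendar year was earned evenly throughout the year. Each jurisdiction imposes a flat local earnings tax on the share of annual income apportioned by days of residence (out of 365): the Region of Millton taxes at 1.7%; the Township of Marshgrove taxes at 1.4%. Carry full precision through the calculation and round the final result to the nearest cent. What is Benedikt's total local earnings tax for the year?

£3,966.03

The Region of Millton, 1 January – 16 December 1998: 350 days → £235,000 × 1.7% × 350/365 = £3,830.8219
The Township of Marshgrove, 17 December – 31 December 1998: 15 days → £235,000 × 1.4% × 15/365 = £135.2055
Total = £3,966.0274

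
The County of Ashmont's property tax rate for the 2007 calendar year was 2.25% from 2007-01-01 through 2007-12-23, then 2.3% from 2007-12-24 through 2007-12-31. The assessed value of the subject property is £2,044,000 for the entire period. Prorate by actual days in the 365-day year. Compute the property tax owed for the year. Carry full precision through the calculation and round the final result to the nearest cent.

2007-01-01 to 2007-12-23: 357 days at 2.25% → £2,044,000 × 2.25% × 357/365 = £44,982.0000
2007-12-24 to 2007-12-31: 8 days at 2.3% → £2,044,000 × 2.3% × 8/365 = £1,030.4000
Total = £46,012.4000

£46,012.40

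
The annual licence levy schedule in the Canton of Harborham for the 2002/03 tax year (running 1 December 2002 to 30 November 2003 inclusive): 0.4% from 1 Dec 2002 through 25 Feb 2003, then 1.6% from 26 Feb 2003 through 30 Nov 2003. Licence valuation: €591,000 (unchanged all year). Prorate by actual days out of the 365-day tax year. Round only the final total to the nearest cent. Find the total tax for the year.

€7,765.58

1 Dec 2002 – 25 Feb 2003: 87 days at 0.4% → €591,000 × 0.4% × 87/365 = €563.4740
26 Feb – 30 Nov 2003: 278 days at 1.6% → €591,000 × 1.6% × 278/365 = €7,202.1041
Total = €7,765.5781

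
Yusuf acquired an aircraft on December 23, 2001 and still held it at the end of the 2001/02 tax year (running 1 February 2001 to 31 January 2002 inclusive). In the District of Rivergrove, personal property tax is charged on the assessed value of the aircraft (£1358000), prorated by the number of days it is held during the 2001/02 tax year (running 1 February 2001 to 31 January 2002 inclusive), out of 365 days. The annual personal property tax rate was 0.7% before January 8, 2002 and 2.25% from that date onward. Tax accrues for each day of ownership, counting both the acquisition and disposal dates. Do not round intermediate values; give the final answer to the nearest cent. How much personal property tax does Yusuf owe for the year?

£2425.80

December 23, 2001 – January 7, 2002: 16 days at 0.7% → £1358000 × 0.7% × 16/365 = £416.7014
January 8 – January 31, 2002: 24 days at 2.25% → £1358000 × 2.25% × 24/365 = £2009.0959
Total = £2425.7973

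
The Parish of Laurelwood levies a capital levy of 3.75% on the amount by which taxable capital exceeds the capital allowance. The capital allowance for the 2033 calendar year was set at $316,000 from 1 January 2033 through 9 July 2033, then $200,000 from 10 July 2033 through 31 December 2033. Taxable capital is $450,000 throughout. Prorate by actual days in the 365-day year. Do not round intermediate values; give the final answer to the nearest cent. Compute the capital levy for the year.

$7,110.62

1 January – 9 July 2033: 190 days, exemption $316,000 → ($450,000 − $316,000) × 3.75% × 190/365 = $2,615.7534
10 July – 31 December 2033: 175 days, exemption $200,000 → ($450,000 − $200,000) × 3.75% × 175/365 = $4,494.8630
Total = $7,110.6164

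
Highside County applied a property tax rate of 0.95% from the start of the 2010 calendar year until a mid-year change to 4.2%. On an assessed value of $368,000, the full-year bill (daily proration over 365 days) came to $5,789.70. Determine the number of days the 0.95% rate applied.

295 days

Let d = days at the first rate; then 365 − d days at the second rate.
$368,000 × [0.95%·d + 4.2%·(365−d)] / 365 = $5,789.70
Solving gives d = 295, so the new rate took effect on October 23, 2010.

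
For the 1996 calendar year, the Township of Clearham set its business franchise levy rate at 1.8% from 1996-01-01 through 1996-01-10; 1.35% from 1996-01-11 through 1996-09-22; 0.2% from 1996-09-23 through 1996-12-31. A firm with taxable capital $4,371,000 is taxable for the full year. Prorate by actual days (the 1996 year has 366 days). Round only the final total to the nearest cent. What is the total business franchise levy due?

1996-01-01 to 1996-01-10: 10 days at 1.8% → $4,371,000 × 1.8% × 10/366 = $2,149.6721
1996-01-11 to 1996-09-22: 256 days at 1.35% → $4,371,000 × 1.35% × 256/366 = $41,273.7049
1996-09-23 to 1996-12-31: 100 days at 0.2% → $4,371,000 × 0.2% × 100/366 = $2,388.5246
Total = $45,811.9016

$45,811.90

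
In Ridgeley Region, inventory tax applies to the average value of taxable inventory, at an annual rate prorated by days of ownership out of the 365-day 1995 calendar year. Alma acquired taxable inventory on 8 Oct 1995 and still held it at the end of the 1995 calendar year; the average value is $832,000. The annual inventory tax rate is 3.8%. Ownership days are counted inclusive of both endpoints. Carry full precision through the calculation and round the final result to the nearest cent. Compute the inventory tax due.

Days held (8 Oct – 31 Dec 1995): 85 out of 365
Tax = $832,000 × 3.8% × 85/365 = $7,362.6301

$7,362.63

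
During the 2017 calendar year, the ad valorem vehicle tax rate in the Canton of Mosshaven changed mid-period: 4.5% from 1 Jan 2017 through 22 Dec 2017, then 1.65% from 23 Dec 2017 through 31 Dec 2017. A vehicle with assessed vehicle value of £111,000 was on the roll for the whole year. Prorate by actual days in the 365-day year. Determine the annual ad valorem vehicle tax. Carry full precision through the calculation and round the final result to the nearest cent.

£4,917.00

1 Jan – 22 Dec 2017: 356 days at 4.5% → £111,000 × 4.5% × 356/365 = £4,871.8356
23 Dec – 31 Dec 2017: 9 days at 1.65% → £111,000 × 1.65% × 9/365 = £45.1603
Total = £4,916.9959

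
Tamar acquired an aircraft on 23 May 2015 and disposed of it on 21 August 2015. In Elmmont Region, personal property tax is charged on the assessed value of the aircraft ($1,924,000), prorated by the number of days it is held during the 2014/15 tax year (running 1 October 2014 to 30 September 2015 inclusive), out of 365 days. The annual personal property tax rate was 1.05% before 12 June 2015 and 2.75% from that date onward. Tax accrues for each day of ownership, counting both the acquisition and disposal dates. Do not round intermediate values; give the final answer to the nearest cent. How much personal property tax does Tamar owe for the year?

$11,399.04

23 May – 11 June 2015: 20 days at 1.05% → $1,924,000 × 1.05% × 20/365 = $1,106.9589
12 June – 21 August 2015: 71 days at 2.75% → $1,924,000 × 2.75% × 71/365 = $10,292.0822
Total = $11,399.0411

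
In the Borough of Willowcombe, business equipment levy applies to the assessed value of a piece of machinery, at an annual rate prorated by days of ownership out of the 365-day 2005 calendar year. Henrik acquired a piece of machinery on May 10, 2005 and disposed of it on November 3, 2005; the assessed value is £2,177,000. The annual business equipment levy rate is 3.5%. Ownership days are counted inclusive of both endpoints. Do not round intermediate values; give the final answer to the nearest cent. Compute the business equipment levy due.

£37,158.11

Days held (May 10 – November 3, 2005): 178 out of 365
Tax = £2,177,000 × 3.5% × 178/365 = £37,158.1096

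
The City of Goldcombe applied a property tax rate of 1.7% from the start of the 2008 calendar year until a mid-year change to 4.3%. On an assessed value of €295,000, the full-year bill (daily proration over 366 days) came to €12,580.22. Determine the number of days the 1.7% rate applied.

5 days

Let d = days at the first rate; then 366 − d days at the second rate.
€295,000 × [1.7%·d + 4.3%·(366−d)] / 366 = €12,580.22
Solving gives d = 5, so the new rate took effect on 6 Jan 2008.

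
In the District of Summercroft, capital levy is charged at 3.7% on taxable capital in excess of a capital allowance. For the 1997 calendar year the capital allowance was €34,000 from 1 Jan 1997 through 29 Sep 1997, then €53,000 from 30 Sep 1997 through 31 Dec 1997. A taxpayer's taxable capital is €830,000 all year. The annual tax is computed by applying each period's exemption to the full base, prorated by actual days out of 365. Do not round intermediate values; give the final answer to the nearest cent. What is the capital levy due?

1 Jan – 29 Sep 1997: 272 days, exemption €34,000 → (€830,000 − €34,000) × 3.7% × 272/365 = €21,947.7918
30 Sep – 31 Dec 1997: 93 days, exemption €53,000 → (€830,000 − €53,000) × 3.7% × 93/365 = €7,325.0877
Total = €29,272.8795

€29,272.88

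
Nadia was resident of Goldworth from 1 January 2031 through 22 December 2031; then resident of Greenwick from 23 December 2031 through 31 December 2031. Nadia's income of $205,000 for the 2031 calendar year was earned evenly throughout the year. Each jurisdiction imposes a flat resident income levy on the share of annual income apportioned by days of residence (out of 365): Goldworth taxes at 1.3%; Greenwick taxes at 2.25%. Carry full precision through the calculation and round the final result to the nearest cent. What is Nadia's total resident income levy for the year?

$2,713.02

Goldworth, 1 January – 22 December 2031: 356 days → $205,000 × 1.3% × 356/365 = $2,599.2877
Greenwick, 23 December – 31 December 2031: 9 days → $205,000 × 2.25% × 9/365 = $113.7329
Total = $2,713.0205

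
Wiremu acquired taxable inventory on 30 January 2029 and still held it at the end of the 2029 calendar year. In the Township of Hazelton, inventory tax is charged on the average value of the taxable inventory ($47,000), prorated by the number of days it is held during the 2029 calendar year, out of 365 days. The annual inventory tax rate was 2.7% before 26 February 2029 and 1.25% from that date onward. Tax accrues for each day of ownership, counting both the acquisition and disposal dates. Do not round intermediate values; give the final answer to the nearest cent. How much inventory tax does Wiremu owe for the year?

30 January – 25 February 2029: 27 days at 2.7% → $47,000 × 2.7% × 27/365 = $93.8712
26 February – 31 December 2029: 309 days at 1.25% → $47,000 × 1.25% × 309/365 = $497.3630
Total = $591.2342

$591.23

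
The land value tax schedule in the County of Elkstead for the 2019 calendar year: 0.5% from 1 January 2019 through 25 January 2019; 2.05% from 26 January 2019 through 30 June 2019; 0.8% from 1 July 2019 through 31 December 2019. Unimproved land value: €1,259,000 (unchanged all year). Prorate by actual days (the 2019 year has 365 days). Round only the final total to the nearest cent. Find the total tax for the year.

€16,539.47

1 January – 25 January 2019: 25 days at 0.5% → €1,259,000 × 0.5% × 25/365 = €431.1644
26 January – 30 June 2019: 156 days at 2.05% → €1,259,000 × 2.05% × 156/365 = €11,030.9096
1 July – 31 December 2019: 184 days at 0.8% → €1,259,000 × 0.8% × 184/365 = €5,077.3918
Total = €16,539.4658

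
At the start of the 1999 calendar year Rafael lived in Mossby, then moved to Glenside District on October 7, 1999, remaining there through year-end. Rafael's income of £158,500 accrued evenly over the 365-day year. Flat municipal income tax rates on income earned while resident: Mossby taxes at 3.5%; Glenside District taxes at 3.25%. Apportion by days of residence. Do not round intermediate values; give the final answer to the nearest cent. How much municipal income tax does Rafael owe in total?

Mossby, January 1 – October 6, 1999: 279 days → £158,500 × 3.5% × 279/365 = £4,240.4178
Glenside District, October 7 – December 31, 1999: 86 days → £158,500 × 3.25% × 86/365 = £1,213.7192
Total = £5,454.1370

£5,454.14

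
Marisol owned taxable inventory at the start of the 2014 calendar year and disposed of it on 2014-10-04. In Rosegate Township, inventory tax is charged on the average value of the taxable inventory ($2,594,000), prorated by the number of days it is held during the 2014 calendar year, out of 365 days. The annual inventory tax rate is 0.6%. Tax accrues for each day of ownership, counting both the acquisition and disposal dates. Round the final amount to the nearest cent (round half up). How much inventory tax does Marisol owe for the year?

Days held (2014-01-01 to 2014-10-04): 277 out of 365
Tax = $2,594,000 × 0.6% × 277/365 = $11,811.5836

$11,811.58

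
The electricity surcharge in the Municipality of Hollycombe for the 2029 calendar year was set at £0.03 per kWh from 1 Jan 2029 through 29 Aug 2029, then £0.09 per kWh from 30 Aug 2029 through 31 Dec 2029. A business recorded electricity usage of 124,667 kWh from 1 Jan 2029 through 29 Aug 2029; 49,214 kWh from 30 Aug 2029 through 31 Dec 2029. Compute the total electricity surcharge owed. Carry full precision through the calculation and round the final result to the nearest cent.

1 Jan – 29 Aug 2029: 124,667 kWh at £0.03/kWh → £3,740.01
30 Aug – 31 Dec 2029: 49,214 kWh at £0.09/kWh → £4,429.26

£8,169.27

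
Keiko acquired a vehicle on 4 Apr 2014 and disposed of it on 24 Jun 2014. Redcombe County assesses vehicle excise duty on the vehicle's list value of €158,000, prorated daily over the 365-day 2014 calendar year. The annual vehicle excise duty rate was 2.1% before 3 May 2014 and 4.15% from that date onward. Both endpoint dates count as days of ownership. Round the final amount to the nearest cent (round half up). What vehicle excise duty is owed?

4 Apr – 2 May 2014: 29 days at 2.1% → €158,000 × 2.1% × 29/365 = €263.6219
3 May – 24 Jun 2014: 53 days at 4.15% → €158,000 × 4.15% × 53/365 = €952.1123
Total = €1,215.7342

€1,215.73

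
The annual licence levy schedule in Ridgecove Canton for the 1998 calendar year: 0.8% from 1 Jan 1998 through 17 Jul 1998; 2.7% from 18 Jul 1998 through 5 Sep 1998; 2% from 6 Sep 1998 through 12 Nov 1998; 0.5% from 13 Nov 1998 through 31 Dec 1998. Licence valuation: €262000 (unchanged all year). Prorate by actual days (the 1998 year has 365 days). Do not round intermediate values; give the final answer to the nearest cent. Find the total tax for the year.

1 Jan – 17 Jul 1998: 198 days at 0.8% → €262000 × 0.8% × 198/365 = €1137.0082
18 Jul – 5 Sep 1998: 50 days at 2.7% → €262000 × 2.7% × 50/365 = €969.0411
6 Sep – 12 Nov 1998: 68 days at 2% → €262000 × 2% × 68/365 = €976.2192
13 Nov – 31 Dec 1998: 49 days at 0.5% → €262000 × 0.5% × 49/365 = €175.8630
Total = €3258.1315

€3258.13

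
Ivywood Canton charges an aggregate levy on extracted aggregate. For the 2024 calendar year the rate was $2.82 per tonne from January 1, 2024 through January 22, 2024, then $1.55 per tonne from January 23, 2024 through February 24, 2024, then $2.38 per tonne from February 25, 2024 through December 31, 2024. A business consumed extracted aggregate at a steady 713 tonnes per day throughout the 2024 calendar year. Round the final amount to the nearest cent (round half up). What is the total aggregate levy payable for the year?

January 1 – January 22, 2024: 22 days × 713 tonnes/day = 15,686 tonnes at $2.82/tonne → $44234.52
January 23 – February 24, 2024: 33 days × 713 tonnes/day = 23,529 tonnes at $1.55/tonne → $36469.95
February 25 – December 31, 2024: 311 days × 713 tonnes/day = 221,743 tonnes at $2.38/tonne → $527748.34

$608452.81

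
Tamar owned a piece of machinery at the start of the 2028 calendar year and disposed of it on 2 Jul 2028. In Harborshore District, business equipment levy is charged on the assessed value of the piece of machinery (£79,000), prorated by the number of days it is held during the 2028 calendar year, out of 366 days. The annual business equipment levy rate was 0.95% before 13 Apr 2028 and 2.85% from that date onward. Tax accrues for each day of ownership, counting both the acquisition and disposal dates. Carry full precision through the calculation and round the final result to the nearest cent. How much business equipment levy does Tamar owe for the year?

1 Jan – 12 Apr 2028: 103 days at 0.95% → £79,000 × 0.95% × 103/366 = £211.2063
13 Apr – 2 Jul 2028: 81 days at 2.85% → £79,000 × 2.85% × 81/366 = £498.2828
Total = £709.4891

£709.49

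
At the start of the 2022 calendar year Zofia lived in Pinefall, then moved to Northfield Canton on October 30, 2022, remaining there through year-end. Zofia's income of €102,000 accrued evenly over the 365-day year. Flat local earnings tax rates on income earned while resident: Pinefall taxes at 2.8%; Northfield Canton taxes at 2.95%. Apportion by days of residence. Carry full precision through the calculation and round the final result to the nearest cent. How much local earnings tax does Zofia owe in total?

€2,882.41

Pinefall, January 1 – October 29, 2022: 302 days → €102,000 × 2.8% × 302/365 = €2,363.0466
Northfield Canton, October 30 – December 31, 2022: 63 days → €102,000 × 2.95% × 63/365 = €519.3616
Total = €2,882.4082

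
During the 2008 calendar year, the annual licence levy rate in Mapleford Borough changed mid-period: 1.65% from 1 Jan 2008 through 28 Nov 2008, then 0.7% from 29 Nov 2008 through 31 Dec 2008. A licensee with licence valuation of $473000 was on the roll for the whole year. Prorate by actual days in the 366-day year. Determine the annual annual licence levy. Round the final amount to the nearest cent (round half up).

$7399.35

1 Jan – 28 Nov 2008: 333 days at 1.65% → $473000 × 1.65% × 333/366 = $7100.8156
29 Nov – 31 Dec 2008: 33 days at 0.7% → $473000 × 0.7% × 33/366 = $298.5328
Total = $7399.3484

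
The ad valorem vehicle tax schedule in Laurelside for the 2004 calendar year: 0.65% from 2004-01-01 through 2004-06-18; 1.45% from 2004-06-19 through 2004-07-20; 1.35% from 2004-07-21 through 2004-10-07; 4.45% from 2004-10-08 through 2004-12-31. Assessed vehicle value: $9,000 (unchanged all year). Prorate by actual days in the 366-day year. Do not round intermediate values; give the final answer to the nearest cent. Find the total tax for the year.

2004-01-01 to 2004-06-18: 170 days at 0.65% → $9,000 × 0.65% × 170/366 = $27.1721
2004-06-19 to 2004-07-20: 32 days at 1.45% → $9,000 × 1.45% × 32/366 = $11.4098
2004-07-21 to 2004-10-07: 79 days at 1.35% → $9,000 × 1.35% × 79/366 = $26.2254
2004-10-08 to 2004-12-31: 85 days at 4.45% → $9,000 × 4.45% × 85/366 = $93.0123
Total = $157.8197

$157.82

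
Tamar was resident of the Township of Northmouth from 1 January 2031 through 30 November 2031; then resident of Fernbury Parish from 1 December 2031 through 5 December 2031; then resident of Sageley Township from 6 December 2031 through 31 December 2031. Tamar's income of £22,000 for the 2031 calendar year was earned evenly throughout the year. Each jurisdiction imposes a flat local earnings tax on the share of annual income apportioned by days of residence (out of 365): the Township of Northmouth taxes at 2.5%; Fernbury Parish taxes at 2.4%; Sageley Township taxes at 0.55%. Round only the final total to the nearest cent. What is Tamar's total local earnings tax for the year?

The Township of Northmouth, 1 January – 30 November 2031: 334 days → £22,000 × 2.5% × 334/365 = £503.2877
Fernbury Parish, 1 December – 5 December 2031: 5 days → £22,000 × 2.4% × 5/365 = £7.2329
Sageley Township, 6 December – 31 December 2031: 26 days → £22,000 × 0.55% × 26/365 = £8.6192
Total = £519.1397

£519.14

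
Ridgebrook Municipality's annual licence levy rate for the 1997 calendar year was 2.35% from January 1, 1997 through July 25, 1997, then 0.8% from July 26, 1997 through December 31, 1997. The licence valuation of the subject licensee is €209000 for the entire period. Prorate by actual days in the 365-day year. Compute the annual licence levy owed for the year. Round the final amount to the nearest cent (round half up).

January 1 – July 25, 1997: 206 days at 2.35% → €209000 × 2.35% × 206/365 = €2771.9699
July 26 – December 31, 1997: 159 days at 0.8% → €209000 × 0.8% × 159/365 = €728.3507
Total = €3500.3205

€3500.32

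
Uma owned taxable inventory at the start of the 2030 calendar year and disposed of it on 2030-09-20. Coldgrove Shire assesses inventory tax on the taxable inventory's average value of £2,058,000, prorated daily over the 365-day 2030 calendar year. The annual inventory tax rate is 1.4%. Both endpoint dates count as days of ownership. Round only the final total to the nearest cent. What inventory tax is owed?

£20,760.43

Days held (2030-01-01 to 2030-09-20): 263 out of 365
Tax = £2,058,000 × 1.4% × 263/365 = £20,760.4274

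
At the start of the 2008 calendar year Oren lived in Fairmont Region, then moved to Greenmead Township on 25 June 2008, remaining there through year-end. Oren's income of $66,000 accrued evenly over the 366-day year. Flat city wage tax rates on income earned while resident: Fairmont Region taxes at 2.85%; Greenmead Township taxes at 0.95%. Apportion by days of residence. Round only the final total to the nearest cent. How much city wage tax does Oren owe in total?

$1,230.02

Fairmont Region, 1 January – 24 June 2008: 176 days → $66,000 × 2.85% × 176/366 = $904.5246
Greenmead Township, 25 June – 31 December 2008: 190 days → $66,000 × 0.95% × 190/366 = $325.4918
Total = $1,230.0164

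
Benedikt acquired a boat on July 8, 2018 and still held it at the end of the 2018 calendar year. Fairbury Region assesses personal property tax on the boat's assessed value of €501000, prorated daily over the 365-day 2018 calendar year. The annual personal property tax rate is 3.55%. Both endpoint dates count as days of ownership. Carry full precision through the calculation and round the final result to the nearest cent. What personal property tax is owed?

Days held (July 8 – December 31, 2018): 177 out of 365
Tax = €501000 × 3.55% × 177/365 = €8624.7493

€8624.75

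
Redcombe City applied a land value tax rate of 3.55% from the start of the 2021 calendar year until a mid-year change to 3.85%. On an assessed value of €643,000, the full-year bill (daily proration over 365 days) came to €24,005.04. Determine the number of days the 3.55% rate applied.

142 days

Let d = days at the first rate; then 365 − d days at the second rate.
€643,000 × [3.55%·d + 3.85%·(365−d)] / 365 = €24,005.04
Solving gives d = 142, so the new rate took effect on May 23, 2021.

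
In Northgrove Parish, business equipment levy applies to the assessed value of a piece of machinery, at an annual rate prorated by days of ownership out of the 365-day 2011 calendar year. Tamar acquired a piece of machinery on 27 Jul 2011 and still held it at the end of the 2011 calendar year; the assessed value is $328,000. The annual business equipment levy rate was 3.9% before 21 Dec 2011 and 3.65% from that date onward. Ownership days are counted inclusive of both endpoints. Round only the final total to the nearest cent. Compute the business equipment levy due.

$5,512.65

27 Jul – 20 Dec 2011: 147 days at 3.9% → $328,000 × 3.9% × 147/365 = $5,151.8466
21 Dec – 31 Dec 2011: 11 days at 3.65% → $328,000 × 3.65% × 11/365 = $360.8000
Total = $5,512.6466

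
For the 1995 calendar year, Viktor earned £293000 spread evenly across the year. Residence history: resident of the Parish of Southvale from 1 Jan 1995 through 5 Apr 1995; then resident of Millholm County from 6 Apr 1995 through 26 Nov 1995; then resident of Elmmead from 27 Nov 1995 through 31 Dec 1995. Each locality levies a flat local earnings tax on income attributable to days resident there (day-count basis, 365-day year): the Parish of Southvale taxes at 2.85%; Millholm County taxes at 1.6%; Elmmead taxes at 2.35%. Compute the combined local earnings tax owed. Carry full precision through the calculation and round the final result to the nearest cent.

The Parish of Southvale, 1 Jan – 5 Apr 1995: 95 days → £293000 × 2.85% × 95/365 = £2173.4178
Millholm County, 6 Apr – 26 Nov 1995: 235 days → £293000 × 1.6% × 235/365 = £3018.3014
Elmmead, 27 Nov – 31 Dec 1995: 35 days → £293000 × 2.35% × 35/365 = £660.2534
Total = £5851.9726

£5851.97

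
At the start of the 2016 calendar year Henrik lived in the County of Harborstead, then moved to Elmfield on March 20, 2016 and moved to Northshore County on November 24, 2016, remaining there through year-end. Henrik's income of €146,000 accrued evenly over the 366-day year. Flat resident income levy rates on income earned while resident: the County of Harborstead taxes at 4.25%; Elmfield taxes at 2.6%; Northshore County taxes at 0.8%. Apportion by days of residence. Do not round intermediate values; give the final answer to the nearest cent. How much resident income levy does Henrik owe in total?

€4,043.12

The County of Harborstead, January 1 – March 19, 2016: 79 days → €146,000 × 4.25% × 79/366 = €1,339.3306
Elmfield, March 20 – November 23, 2016: 249 days → €146,000 × 2.6% × 249/366 = €2,582.5246
Northshore County, November 24 – December 31, 2016: 38 days → €146,000 × 0.8% × 38/366 = €121.2678
Total = €4,043.1230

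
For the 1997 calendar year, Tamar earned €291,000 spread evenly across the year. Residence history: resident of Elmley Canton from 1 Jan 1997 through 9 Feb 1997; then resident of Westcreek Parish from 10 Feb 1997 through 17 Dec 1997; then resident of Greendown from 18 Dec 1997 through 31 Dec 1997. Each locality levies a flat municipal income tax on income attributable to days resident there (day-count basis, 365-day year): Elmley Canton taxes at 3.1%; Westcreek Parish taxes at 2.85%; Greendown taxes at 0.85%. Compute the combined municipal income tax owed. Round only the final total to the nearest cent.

€8,149.99

Elmley Canton, 1 Jan – 9 Feb 1997: 40 days → €291,000 × 3.1% × 40/365 = €988.6027
Westcreek Parish, 10 Feb – 17 Dec 1997: 311 days → €291,000 × 2.85% × 311/365 = €7,066.5164
Greendown, 18 Dec – 31 Dec 1997: 14 days → €291,000 × 0.85% × 14/365 = €94.8740
Total = €8,149.9932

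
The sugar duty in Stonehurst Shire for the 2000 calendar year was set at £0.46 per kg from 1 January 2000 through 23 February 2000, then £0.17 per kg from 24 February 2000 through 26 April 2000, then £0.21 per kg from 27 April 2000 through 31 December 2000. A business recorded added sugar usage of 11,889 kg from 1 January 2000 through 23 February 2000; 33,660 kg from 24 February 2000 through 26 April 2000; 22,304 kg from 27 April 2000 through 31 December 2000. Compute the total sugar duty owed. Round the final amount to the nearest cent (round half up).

1 January – 23 February 2000: 11,889 kg at £0.46/kg → £5468.94
24 February – 26 April 2000: 33,660 kg at £0.17/kg → £5722.20
27 April – 31 December 2000: 22,304 kg at £0.21/kg → £4683.84

£15874.98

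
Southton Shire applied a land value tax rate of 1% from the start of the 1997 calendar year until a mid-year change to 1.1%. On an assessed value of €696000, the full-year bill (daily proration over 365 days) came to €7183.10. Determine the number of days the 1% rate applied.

248 days

Let d = days at the first rate; then 365 − d days at the second rate.
€696000 × [1%·d + 1.1%·(365−d)] / 365 = €7183.10
Solving gives d = 248, so the new rate took effect on 6 Sep 1997.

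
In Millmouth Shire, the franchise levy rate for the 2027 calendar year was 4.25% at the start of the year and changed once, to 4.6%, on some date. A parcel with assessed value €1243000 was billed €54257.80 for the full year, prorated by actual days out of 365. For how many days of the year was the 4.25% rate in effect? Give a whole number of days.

Let d = days at the first rate; then 365 − d days at the second rate.
€1243000 × [4.25%·d + 4.6%·(365−d)] / 365 = €54257.80
Solving gives d = 245, so the new rate took effect on September 3, 2027.

245 days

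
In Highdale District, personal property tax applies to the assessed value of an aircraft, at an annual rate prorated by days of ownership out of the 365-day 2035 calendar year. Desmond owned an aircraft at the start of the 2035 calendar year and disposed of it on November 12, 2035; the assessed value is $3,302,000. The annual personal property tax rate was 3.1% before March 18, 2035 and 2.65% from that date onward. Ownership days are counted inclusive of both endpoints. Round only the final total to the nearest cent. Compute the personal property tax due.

$78,849.95

January 1 – March 17, 2035: 76 days at 3.1% → $3,302,000 × 3.1% × 76/365 = $21,313.7315
March 18 – November 12, 2035: 240 days at 2.65% → $3,302,000 × 2.65% × 240/365 = $57,536.2192
Total = $78,849.9507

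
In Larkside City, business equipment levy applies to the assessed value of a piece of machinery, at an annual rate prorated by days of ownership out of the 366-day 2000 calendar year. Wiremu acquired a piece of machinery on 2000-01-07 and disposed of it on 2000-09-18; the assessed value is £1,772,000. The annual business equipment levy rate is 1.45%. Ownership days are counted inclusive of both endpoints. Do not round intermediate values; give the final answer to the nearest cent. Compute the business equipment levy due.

Days held (2000-01-07 to 2000-09-18): 256 out of 366
Tax = £1,772,000 × 1.45% × 256/366 = £17,971.7596

£17,971.76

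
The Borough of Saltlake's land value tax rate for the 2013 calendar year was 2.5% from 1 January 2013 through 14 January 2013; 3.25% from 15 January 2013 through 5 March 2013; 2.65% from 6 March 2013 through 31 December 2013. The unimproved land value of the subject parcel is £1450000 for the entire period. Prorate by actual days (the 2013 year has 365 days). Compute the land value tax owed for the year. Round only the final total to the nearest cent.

£39533.36

1 January – 14 January 2013: 14 days at 2.5% → £1450000 × 2.5% × 14/365 = £1390.4110
15 January – 5 March 2013: 50 days at 3.25% → £1450000 × 3.25% × 50/365 = £6455.4795
6 March – 31 December 2013: 301 days at 2.65% → £1450000 × 2.65% × 301/365 = £31687.4658
Total = £39533.3562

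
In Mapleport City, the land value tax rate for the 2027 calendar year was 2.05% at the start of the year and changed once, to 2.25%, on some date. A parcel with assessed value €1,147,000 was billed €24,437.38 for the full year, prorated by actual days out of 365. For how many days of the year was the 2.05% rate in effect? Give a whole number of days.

218 days

Let d = days at the first rate; then 365 − d days at the second rate.
€1,147,000 × [2.05%·d + 2.25%·(365−d)] / 365 = €24,437.38
Solving gives d = 218, so the new rate took effect on 7 Aug 2027.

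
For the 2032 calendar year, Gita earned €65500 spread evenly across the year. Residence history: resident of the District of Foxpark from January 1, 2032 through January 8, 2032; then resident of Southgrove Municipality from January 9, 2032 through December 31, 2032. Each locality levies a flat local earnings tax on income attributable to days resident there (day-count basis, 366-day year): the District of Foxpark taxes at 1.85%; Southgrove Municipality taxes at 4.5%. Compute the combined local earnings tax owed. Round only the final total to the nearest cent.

The District of Foxpark, January 1 – January 8, 2032: 8 days → €65500 × 1.85% × 8/366 = €26.4863
Southgrove Municipality, January 9 – December 31, 2032: 358 days → €65500 × 4.5% × 358/366 = €2883.0738
Total = €2909.5601

€2909.56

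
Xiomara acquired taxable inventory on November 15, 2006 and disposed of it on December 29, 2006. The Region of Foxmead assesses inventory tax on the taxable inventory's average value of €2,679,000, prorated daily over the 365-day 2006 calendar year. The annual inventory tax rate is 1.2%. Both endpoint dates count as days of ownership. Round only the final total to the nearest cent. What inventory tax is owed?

Days held (November 15 – December 29, 2006): 45 out of 365
Tax = €2,679,000 × 1.2% × 45/365 = €3,963.4521

€3,963.45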